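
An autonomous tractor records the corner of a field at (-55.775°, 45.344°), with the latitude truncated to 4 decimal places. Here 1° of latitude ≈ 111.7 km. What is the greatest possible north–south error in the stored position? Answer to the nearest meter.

Truncating at 4 decimal places can drop up to a full unit in the last place, so the latitude may be off by as much as 0.0001°.
North–south distance: 0.0001° × 111700 m/° = 11.17 m.

11 meters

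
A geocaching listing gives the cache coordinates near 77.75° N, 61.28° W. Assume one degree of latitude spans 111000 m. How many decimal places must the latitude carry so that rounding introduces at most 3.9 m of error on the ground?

5

One degree of latitude covers 111000 m.
Rounding to N decimal places gives at most 0.5 × 10⁻ᴺ degrees of error, i.e. 0.5 × 10⁻ᴺ × 111000 m.
Need 0.5 × 111000 × 10⁻ᴺ ≤ 3.9 → 10⁻ᴺ ≤ 7.027e-05, so N ≥ 4.15.
At 4 places the error can reach 5.55 m, but 5 places keeps it to 0.555 m.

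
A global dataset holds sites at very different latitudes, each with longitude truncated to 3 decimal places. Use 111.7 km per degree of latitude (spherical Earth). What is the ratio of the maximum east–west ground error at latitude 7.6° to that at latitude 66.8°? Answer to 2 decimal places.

Truncating at 3 decimal places can drop up to a full unit in the last place, so the longitude may be off by as much as 0.001°.
At 7.6°: 0.001° × 111700 × cos 7.6° = 0.001 × 111700 × 0.9912 ≈ 110.72 m.
At 66.8°: 0.001° × 111700 × cos 66.8° = 0.001 × 111700 × 0.3939 ≈ 44.003 m.
Ratio: 110.72 / 44.003 = cos 7.6° / cos 66.8° ≈ 2.5161.

2.52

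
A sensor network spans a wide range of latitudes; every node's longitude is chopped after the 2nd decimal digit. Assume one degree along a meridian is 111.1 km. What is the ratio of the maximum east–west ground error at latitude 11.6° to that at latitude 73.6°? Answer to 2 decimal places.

Truncating at 2 decimal places can drop up to a full unit in the last place, so the longitude may be off by as much as 0.01°.
Error at 11.6° = 0.01° × 111100 × cos 11.6° ≈ 1111 × 0.9796 = 1088.3 m.
Error at 73.6° = 0.01° × 111100 × cos 73.6° ≈ 1111 × 0.2823 = 313.68 m.
The ratio reduces to cos 11.6° / cos 73.6° = 0.9796/0.2823 ≈ 3.4695.

3.47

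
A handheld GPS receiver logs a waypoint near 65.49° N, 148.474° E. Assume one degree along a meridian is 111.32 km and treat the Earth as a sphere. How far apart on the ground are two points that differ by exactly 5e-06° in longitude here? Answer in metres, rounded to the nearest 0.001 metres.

At 65.49° a degree of longitude is 111320 × cos 65.49° ≈ 46181.3 m, so 5e-06° corresponds to 0.230907 m.

0.231 metres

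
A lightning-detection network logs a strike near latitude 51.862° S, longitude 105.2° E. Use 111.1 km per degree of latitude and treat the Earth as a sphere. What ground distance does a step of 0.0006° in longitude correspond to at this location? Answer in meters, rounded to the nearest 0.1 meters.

41.2 meters

One degree of longitude here spans 111100 × cos 51.862° = 111100 × 0.6176 ≈ 68610.7 m; 0.0006° of that is 41.1664 m.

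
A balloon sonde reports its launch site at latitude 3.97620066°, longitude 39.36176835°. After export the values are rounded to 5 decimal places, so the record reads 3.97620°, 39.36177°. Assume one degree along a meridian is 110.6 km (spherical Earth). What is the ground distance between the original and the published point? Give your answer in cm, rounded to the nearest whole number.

Δlat = 3.97620066 − 3.97620 = +0.00000066°; Δlon = 39.36176835 − 39.36177 = -0.00000165°.
N–S: 0.00000066° × 110600 m/° = 0.072996 m.
East–west at this latitude: -0.00000165° × 110600 × cos 3.9762° ≈ -0.00000165 × 110334 = -0.182051 m.
Combined displacement = (0.072996² + 0.182051²)^½ ≈ 0.19614 m.
That is 0.19614 m = 19.614 cm.

20 cm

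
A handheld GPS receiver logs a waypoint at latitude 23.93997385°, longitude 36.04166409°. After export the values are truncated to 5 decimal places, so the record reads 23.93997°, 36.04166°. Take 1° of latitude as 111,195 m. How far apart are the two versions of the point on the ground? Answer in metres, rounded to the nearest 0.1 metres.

0.6 metres

Δlat = 23.93997385 − 23.93997 = +0.00000385°; Δlon = 36.04166409 − 36.04166 = +0.00000409°.
North–south shift: 0.00000385 × 111195 = 0.428101 m.
East–west at this latitude: 0.00000409° × 111195 × cos 23.94° ≈ 0.00000409 × 101629 = 0.415663 m.
Combined displacement = (0.428101² + 0.415663²)^½ ≈ 0.596696 m.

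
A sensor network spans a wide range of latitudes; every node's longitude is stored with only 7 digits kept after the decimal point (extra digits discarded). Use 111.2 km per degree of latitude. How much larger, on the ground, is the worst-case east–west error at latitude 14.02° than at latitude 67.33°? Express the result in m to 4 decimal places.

0.0065 m

Truncating at 7 decimal places can drop up to a full unit in the last place, so the longitude may be off by as much as 1e-07°.
Error at 14.02° = 1e-07° × 111200 × cos 14.02° ≈ 0.01112 × 0.9702 = 0.010789 m.
At 67.33°: 1e-07° × 111200 × cos 67.33° = 1e-07 × 111200 × 0.3854 ≈ 0.0042859 m.
Difference: 0.010789 − 0.0042859 = 0.0065028 m.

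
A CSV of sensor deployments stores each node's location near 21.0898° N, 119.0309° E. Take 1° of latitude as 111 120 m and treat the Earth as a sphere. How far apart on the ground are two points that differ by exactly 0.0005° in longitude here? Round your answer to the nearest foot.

0.0005° of longitude at 21.0898° is 0.0005 × 111120 × cos 21.0898° ≈ 0.0005 × 103677 = 51.8385 m.
Converting: 51.8385 m × 3.2808 ft/m ≈ 170.07 ft.

170 feet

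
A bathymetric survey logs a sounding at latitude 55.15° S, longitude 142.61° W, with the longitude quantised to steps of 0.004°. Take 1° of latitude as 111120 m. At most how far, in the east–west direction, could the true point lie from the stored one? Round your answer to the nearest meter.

With a 0.004° grid the true value lies within half a step, ±0.004°/2 = ±0.002°, of the stored one.
At latitude 55.15° a degree of longitude spans 111120 m × cos 55.15° = 111120 × 0.5714 ≈ 63497.3 m.
So at most 0.002° × 63497.3 ≈ 126.995 m east–west.

127 meters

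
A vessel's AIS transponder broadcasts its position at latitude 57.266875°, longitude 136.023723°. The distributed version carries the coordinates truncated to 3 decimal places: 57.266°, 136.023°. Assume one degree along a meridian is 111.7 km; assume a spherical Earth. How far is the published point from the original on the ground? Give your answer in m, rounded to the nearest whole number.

107 m

The latitude changed by +0.000875° and the longitude by +0.000723°.
N–S: 0.000875° × 111700 m/° = 97.7375 m.
East–west at this latitude: 0.000723° × 111700 × cos 57.266° ≈ 0.000723 × 60400.6 = 43.6696 m.
Hypotenuse of the two orthogonal shifts: √(97.7375² + 43.6696²) = 107.05 m.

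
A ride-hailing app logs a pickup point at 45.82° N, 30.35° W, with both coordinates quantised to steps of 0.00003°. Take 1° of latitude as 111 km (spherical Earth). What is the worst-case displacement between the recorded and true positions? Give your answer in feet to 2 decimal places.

With a 0.00003° grid the true value lies within half a step, ±0.00003°/2 = ±1.5e-05°, of the stored one.
Latitude error → 1.5e-05 × 111000 = 1.665 m along the meridian.
E–W at 45.82°: 1.5e-05° × 111000 × cos 45.82° = 1.5e-05 × 111000 × 0.6969 ≈ 1.16036 m.
The two errors are perpendicular, so the maximum displacement is √(1.665² + 1.16036²) ≈ 2.02945 m.
In feet: 2.02945 m ÷ 0.3048 ≈ 6.6583 ft.

6.66 feet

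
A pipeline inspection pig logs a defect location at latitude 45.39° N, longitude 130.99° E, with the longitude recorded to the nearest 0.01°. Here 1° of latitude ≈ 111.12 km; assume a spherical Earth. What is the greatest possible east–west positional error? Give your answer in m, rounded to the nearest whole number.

390 m

Rounding to 2 decimal places leaves the longitude within ±0.005° of the true value.
Parallels shrink by cos φ, so at 45.39° a degree of longitude is 111120 × 0.7023 ≈ 78037.1 m.
East–west error: 0.005° × 78037.1 m/° ≈ 390.185 m.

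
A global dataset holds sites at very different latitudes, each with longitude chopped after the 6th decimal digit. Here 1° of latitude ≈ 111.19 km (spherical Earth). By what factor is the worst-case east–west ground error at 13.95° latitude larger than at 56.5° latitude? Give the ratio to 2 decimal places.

Truncating at 6 decimal places can drop up to a full unit in the last place, so the longitude may be off by as much as 1e-06°.
Error at 13.95° = 1e-06° × 111190 × cos 13.95° ≈ 0.11119 × 0.9705 = 0.10791 m.
Error at 56.5° = 1e-06° × 111190 × cos 56.5° ≈ 0.11119 × 0.5519 = 0.06137 m.
The ratio reduces to cos 13.95° / cos 56.5° = 0.9705/0.5519 ≈ 1.7584.

1.76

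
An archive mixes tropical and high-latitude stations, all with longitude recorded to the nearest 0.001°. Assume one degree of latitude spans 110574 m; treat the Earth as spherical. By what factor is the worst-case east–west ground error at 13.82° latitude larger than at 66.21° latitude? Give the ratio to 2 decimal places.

Rounding to 3 decimal places leaves the longitude within ±0.0005° of the true value.
At 13.82°: 0.0005° × 110574 × cos 13.82° = 0.0005 × 110574 × 0.9711 ≈ 53.686 m.
At 66.21°: 0.0005° × 110574 × cos 66.21° = 0.0005 × 110574 × 0.4034 ≈ 22.302 m.
Ratio: 53.686 / 22.302 = cos 13.82° / cos 66.21° ≈ 2.4073.

2.41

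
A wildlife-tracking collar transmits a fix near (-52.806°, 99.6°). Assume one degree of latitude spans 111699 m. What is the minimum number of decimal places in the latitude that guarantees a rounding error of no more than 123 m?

3 decimal places

One degree of latitude covers 111699 m.
With N decimal places the half-ulp bound is 0.5·10⁻ᴺ°, or 0.5·10⁻ᴺ × 111699 m on the ground.
Setting 55849.5 × 10⁻ᴺ ≤ 123 gives 10ᴺ ≥ 454.1, i.e. N ≥ 2.66.
At 2 places the error can reach 558 m, but 3 places keeps it to 55.8 m.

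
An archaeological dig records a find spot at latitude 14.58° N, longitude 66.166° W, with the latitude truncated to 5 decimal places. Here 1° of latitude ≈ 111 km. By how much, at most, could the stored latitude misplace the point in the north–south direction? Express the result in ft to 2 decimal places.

3.64 ft

Truncating at 5 decimal places can drop up to a full unit in the last place, so the latitude may be off by as much as 1e-05°.
Along the meridian that is 1e-05° × 111000 m/° = 1.11 m.
Converting: 1.11 m × 3.2808 ft/m ≈ 3.6417 ft.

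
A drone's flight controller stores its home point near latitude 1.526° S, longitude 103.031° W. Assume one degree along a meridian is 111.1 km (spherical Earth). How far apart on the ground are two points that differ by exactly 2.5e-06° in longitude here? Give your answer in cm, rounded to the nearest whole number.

28 cm

At 1.526° a degree of longitude is 111100 × cos 1.526° ≈ 111061 m, so 2.5e-06° corresponds to 0.277651 m.
That is 0.277651 m = 27.765 cm.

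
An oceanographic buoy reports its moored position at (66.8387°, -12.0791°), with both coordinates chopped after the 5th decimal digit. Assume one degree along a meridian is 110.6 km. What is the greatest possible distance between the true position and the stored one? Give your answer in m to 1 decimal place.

Truncating at 5 decimal places can drop up to a full unit in the last place, so each coordinate may be off by as much as 1e-05°.
N–S: 1e-05° × 110600 m/° = 1.106 m.
E–W at 66.8387°: 1e-05° × 110600 × cos 66.8387° = 1e-05 × 110600 × 0.3933 ≈ 0.435013 m.
Combining orthogonally: (1.106² + 0.435013²)^½ ≈ 1.18847 m.

1.2 m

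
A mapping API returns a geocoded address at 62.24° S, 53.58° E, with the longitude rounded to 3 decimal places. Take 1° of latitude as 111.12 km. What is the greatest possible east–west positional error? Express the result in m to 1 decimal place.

Rounding to 3 decimal places leaves the longitude within ±0.0005° of the true value.
Parallels shrink by cos φ, so at 62.24° a degree of longitude is 111120 × 0.4658 ≈ 51756.2 m.
Maximum E–W displacement: 0.0005 × 51756.2 = 25.8781 m.

25.9 m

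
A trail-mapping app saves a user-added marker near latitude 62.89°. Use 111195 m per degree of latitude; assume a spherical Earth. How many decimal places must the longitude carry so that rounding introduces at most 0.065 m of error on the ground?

At 62.89° one degree of longitude covers 111195 × cos 62.89° ≈ 111195 × 0.4557 ≈ 50671.6 m.
Rounding to N decimal places gives at most 0.5 × 10⁻ᴺ degrees of error, i.e. 0.5 × 10⁻ᴺ × 50671.6 m.
Setting 25335.8 × 10⁻ᴺ ≤ 0.065 gives 10ᴺ ≥ 3.898e+05, i.e. N ≥ 5.59.
N = 5 would give 0.253 m (too coarse); N = 6 gives 0.0253 m ≤ 0.065 m.

6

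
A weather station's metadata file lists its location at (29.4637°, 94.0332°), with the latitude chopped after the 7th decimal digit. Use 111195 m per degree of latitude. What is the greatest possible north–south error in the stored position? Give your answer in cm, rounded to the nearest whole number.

Truncating at 7 decimal places can drop up to a full unit in the last place, so the latitude may be off by as much as 1e-07°.
So the N–S error is at most 1e-07 × 111195 = 0.0111195 m.
That is 0.0111195 m = 1.1119 cm.

1 cm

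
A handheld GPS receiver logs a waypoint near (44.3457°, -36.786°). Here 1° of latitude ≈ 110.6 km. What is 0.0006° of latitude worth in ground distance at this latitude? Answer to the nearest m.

66 m

Along a meridian 0.0006° is 0.0006 × 110600 = 66.36 m.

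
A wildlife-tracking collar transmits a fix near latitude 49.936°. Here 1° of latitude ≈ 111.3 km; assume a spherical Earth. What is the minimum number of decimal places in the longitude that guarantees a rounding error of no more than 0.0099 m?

At 49.936° one degree of longitude covers 111300 × cos 49.936° ≈ 111300 × 0.6436 ≈ 71637.5 m.
N decimal places → at most half a unit in the last place, 0.5 × 10⁻ᴺ° = 71637.5/2 × 10⁻ᴺ m.
Need 0.5 × 71637.5 × 10⁻ᴺ ≤ 0.0099 → 10⁻ᴺ ≤ 2.764e-07, so N ≥ 6.56.
At 6 places the error can reach 0.0358 m, but 7 places keeps it to 0.00358 m.

7 decimal places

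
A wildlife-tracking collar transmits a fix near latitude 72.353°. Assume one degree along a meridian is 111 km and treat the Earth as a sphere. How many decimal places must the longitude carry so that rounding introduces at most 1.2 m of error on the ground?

At 72.353° one degree of longitude covers 111000 × cos 72.353° ≈ 111000 × 0.3032 ≈ 33649.8 m.
Rounding to N decimal places gives at most 0.5 × 10⁻ᴺ degrees of error, i.e. 0.5 × 10⁻ᴺ × 33649.8 m.
Setting 16824.9 × 10⁻ᴺ ≤ 1.2 gives 10ᴺ ≥ 1.402e+04, i.e. N ≥ 4.15.
N = 4 would give 1.68 m (too coarse); N = 5 gives 0.168 m ≤ 1.2 m.

5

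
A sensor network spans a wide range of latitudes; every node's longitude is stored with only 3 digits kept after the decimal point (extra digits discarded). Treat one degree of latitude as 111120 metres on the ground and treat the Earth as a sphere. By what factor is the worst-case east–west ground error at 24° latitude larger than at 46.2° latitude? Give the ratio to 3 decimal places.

Truncating at 3 decimal places can drop up to a full unit in the last place, so the longitude may be off by as much as 0.001°.
Error at 24° = 0.001° × 111120 × cos 24° ≈ 111.12 × 0.9135 = 101.51 m.
Error at 46.2° = 0.001° × 111120 × cos 46.2° ≈ 111.12 × 0.6921 = 76.911 m.
The ratio reduces to cos 24° / cos 46.2° = 0.9135/0.6921 ≈ 1.3199.

1.320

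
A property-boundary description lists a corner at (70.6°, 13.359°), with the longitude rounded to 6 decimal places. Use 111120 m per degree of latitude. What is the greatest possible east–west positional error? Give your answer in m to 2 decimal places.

0.02 m

Rounding to 6 decimal places leaves the longitude within ±5e-07° of the true value.
Parallels shrink by cos φ, so at 70.6° a degree of longitude is 111120 × 0.3322 ≈ 36909.7 m.
Maximum E–W displacement: 5e-07 × 36909.7 = 0.0184549 m.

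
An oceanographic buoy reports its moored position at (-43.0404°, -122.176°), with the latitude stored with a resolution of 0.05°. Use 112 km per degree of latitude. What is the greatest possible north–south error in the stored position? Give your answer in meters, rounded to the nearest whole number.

With a 0.05° grid the true value lies within half a step, ±0.05°/2 = ±0.025°, of the stored one.
So the N–S error is at most 0.025 × 112000 = 2800 m.

2800 meters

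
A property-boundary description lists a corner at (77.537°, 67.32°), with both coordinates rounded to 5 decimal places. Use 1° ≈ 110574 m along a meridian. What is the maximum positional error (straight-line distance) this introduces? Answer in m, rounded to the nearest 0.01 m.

Rounding to 5 decimal places leaves each coordinate within ±5e-06° of the true value.
North–south component: 5e-06° × 110574 = 0.55287 m.
E–W at 77.537°: 5e-06° × 110574 × cos 77.537° = 5e-06 × 110574 × 0.2158 ≈ 0.119314 m.
Combining orthogonally: (0.55287² + 0.119314²)^½ ≈ 0.565598 m.

0.57 m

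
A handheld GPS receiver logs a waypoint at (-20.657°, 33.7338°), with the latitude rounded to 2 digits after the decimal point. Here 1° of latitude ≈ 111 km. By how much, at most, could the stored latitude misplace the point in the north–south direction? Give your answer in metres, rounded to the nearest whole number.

555 metres

Rounding to 2 decimal places leaves the latitude within ±0.005° of the true value.
So the N–S error is at most 0.005 × 111000 = 555 m.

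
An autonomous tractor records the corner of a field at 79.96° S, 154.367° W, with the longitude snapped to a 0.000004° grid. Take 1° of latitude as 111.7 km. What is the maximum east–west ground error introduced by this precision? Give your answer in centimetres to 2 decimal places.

3.89 centimetres

With a 0.000004° grid the true value lies within half a step, ±0.000004°/2 = ±2e-06°, of the stored one.
At latitude 79.96° a degree of longitude spans 111700 m × cos 79.96° = 111700 × 0.1743 ≈ 19473.3 m.
East–west error: 2e-06° × 19473.3 m/° ≈ 0.0389466 m.
That is 0.0389466 m = 3.8947 cm.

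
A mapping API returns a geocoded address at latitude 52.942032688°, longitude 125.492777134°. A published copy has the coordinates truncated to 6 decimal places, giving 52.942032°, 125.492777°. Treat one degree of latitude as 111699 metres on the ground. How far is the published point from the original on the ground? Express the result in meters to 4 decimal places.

0.0774 meters

The latitude changed by +0.000000688° and the longitude by +0.000000134°.
N–S: 0.000000688° × 111699 m/° = 0.0768489 m.
East–west at this latitude: 0.000000134° × 111699 × cos 52.942° ≈ 0.000000134 × 67312.4 = 0.00901985 m.
Hypotenuse of the two orthogonal shifts: √(0.0768489² + 0.00901985²) = 0.0773764 m.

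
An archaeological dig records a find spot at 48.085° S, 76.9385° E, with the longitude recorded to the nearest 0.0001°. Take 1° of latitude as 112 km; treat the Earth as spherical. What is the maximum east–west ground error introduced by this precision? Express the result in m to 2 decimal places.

3.74 m

Rounding to 4 decimal places leaves the longitude within ±5e-05° of the true value.
Parallels shrink by cos φ, so at 48.085° a degree of longitude is 112000 × 0.6680 ≈ 74819.1 m.
Maximum E–W displacement: 5e-05 × 74819.1 = 3.74095 m.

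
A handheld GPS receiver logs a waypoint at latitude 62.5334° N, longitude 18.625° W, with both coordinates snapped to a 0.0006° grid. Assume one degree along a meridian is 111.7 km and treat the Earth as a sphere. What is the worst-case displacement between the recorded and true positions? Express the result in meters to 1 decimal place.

36.9 meters

With a 0.0006° grid the true value lies within half a step, ±0.0006°/2 = ±0.0003°, of the stored one.
North–south component: 0.0003° × 111700 = 33.51 m.
East–west component at 62.5334°: 0.0003° × 111700 × cos 62.5334° ≈ 0.0003 × 51519.6 ≈ 15.4559 m.
Combining orthogonally: (33.51² + 15.4559²)^½ ≈ 36.9026 m.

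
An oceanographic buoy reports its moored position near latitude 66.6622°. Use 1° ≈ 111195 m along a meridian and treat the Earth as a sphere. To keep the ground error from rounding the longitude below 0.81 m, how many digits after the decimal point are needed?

At 66.6622° one degree of longitude covers 111195 × cos 66.6622° ≈ 111195 × 0.3962 ≈ 44050 m.
N decimal places → at most half a unit in the last place, 0.5 × 10⁻ᴺ° = 44050/2 × 10⁻ᴺ m.
Need 0.5 × 44050 × 10⁻ᴺ ≤ 0.81 → 10⁻ᴺ ≤ 3.678e-05, so N ≥ 4.43.
So 5 decimal places suffice (0.22 m); 4 would allow up to 2.2 m.

5 decimal places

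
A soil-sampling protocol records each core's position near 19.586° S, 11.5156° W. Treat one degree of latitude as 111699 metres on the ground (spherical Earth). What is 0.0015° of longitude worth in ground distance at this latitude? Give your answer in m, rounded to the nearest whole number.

One degree of longitude here spans 111699 × cos 19.586° = 111699 × 0.9421 ≈ 105236 m; 0.0015° of that is 157.854 m.

158 m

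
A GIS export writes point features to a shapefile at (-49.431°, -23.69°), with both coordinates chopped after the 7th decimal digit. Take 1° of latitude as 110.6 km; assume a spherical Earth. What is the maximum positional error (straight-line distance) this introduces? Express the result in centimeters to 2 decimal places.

1.32 centimeters

Truncating at 7 decimal places can drop up to a full unit in the last place, so each coordinate may be off by as much as 1e-07°.
N–S: 1e-07° × 110600 m/° = 0.01106 m.
East–west component at 49.431°: 1e-07° × 110600 × cos 49.431° ≈ 1e-07 × 71930.2 ≈ 0.00719302 m.
Worst case both components are at the extreme and orthogonal: √(0.01106² + 0.00719302²) ≈ 0.0131933 m.
That is 0.0131933 m = 1.3193 cm.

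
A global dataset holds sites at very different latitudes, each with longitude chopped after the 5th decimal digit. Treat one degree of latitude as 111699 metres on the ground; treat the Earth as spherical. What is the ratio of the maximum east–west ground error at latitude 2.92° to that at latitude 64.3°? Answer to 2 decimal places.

2.30

Truncating at 5 decimal places can drop up to a full unit in the last place, so the longitude may be off by as much as 1e-05°.
Error at 2.92° = 1e-05° × 111699 × cos 2.92° ≈ 1.117 × 0.9987 = 1.1155 m.
Error at 64.3° = 1e-05° × 111699 × cos 64.3° ≈ 1.117 × 0.4337 = 0.48439 m.
Ratio: 1.1155 / 0.48439 = cos 2.92° / cos 64.3° ≈ 2.3030.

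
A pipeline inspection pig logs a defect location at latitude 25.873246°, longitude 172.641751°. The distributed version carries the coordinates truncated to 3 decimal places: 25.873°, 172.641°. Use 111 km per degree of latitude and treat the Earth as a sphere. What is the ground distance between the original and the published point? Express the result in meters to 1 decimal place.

79.8 meters

The latitude changed by +0.000246° and the longitude by +0.000751°.
North–south shift: 0.000246 × 111000 = 27.306 m.
E–W at 25.873°: 0.000751° × 111000 × cos 25.873° = 0.000751 × 111000 × 0.8998 ≈ 75.0052 m.
Combined displacement = (27.306² + 75.0052²)^½ ≈ 79.821 m.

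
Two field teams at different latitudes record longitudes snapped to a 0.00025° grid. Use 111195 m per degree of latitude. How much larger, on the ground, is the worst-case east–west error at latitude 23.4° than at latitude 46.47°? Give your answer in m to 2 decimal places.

3.18 m

With a 0.00025° grid the true value lies within half a step, ±0.00025°/2 = ±0.000125°, of the stored one.
Error at 23.4° = 0.000125° × 111195 × cos 23.4° ≈ 13.899 × 0.9178 = 12.756 m.
At 46.47°: 0.000125° × 111195 × cos 46.47° = 0.000125 × 111195 × 0.6887 ≈ 9.573 m.
Difference: 12.756 − 9.573 = 3.1832 m.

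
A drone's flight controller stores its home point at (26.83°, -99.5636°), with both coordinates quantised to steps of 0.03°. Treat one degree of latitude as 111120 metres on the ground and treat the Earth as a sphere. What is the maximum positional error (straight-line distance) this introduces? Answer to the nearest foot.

7329 feet

With a 0.03° grid the true value lies within half a step, ±0.03°/2 = ±0.015°, of the stored one.
N–S: 0.015° × 111120 m/° = 1666.8 m.
E–W at 26.83°: 0.015° × 111120 × cos 26.83° = 0.015 × 111120 × 0.8923 ≈ 1487.37 m.
Worst case both components are at the extreme and orthogonal: √(1666.8² + 1487.37²) ≈ 2233.94 m.
In feet: 2233.94 m ÷ 0.3048 ≈ 7329.2 ft.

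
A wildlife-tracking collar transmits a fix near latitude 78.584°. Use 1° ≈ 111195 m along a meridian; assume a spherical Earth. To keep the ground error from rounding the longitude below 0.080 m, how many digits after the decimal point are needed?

6 decimal places

At 78.584° one degree of longitude covers 111195 × cos 78.584° ≈ 111195 × 0.1979 ≈ 22008.9 m.
With N decimal places the half-ulp bound is 0.5·10⁻ᴺ°, or 0.5·10⁻ᴺ × 22008.9 m on the ground.
Need 0.5 × 22008.9 × 10⁻ᴺ ≤ 0.080 → 10⁻ᴺ ≤ 7.270e-06, so N ≥ 5.14.
At 5 places the error can reach 0.11 m, but 6 places keeps it to 0.011 m.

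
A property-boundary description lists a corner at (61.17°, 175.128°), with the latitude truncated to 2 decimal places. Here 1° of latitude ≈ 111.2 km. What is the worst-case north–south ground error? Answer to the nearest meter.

1112 meters

Truncating at 2 decimal places can drop up to a full unit in the last place, so the latitude may be off by as much as 0.01°.
Along the meridian that is 0.01° × 111200 m/° = 1112 m.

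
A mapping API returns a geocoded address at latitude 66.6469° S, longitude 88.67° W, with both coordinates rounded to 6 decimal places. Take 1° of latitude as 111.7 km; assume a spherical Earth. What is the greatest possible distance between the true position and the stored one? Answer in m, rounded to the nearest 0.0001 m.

0.0601 m

Rounding to 6 decimal places leaves each coordinate within ±5e-07° of the true value.
Latitude error → 5e-07 × 111700 = 0.05585 m along the meridian.
E–W at 66.6469°: 5e-07° × 111700 × cos 66.6469° = 5e-07 × 111700 × 0.3964 ≈ 0.0221387 m.
The two errors are perpendicular, so the maximum displacement is √(0.05585² + 0.0221387²) ≈ 0.0600778 m.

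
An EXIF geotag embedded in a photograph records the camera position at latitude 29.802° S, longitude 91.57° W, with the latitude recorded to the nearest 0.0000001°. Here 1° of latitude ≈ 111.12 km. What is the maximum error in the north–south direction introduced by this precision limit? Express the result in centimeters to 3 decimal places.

Rounding to 7 decimal places leaves the latitude within ±5e-08° of the true value.
North–south distance: 5e-08° × 111120 m/° = 0.005556 m.
That is 0.005556 m = 0.5556 cm.

0.556 centimeters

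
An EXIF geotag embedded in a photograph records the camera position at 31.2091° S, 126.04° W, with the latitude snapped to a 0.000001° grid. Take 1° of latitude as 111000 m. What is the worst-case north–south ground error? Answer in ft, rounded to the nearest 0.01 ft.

0.18 ft

With a 0.000001° grid the true value lies within half a step, ±0.000001°/2 = ±5e-07°, of the stored one.
So the N–S error is at most 5e-07 × 111000 = 0.0555 m.
In feet: 0.0555 m ÷ 0.3048 ≈ 0.18209 ft.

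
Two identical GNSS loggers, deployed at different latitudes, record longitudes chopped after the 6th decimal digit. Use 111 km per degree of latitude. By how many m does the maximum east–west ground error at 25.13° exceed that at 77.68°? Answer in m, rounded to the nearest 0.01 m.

0.08 m

Truncating at 6 decimal places can drop up to a full unit in the last place, so the longitude may be off by as much as 1e-06°.
At 25.13°: 1e-06° × 111000 × cos 25.13° = 1e-06 × 111000 × 0.9053 ≈ 0.10049 m.
Error at 77.68° = 1e-06° × 111000 × cos 77.68° ≈ 0.111 × 0.2134 = 0.023684 m.
Difference: 0.10049 − 0.023684 = 0.076809 m.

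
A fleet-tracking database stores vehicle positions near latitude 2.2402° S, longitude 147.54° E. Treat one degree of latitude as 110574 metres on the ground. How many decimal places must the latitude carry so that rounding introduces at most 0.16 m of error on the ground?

One degree of latitude covers 110574 m.
Rounding to N decimal places gives at most 0.5 × 10⁻ᴺ degrees of error, i.e. 0.5 × 10⁻ᴺ × 110574 m.
Setting 55287 × 10⁻ᴺ ≤ 0.16 gives 10ᴺ ≥ 3.455e+05, i.e. N ≥ 5.54.
N = 5 would give 0.553 m (too coarse); N = 6 gives 0.0553 m ≤ 0.16 m.

6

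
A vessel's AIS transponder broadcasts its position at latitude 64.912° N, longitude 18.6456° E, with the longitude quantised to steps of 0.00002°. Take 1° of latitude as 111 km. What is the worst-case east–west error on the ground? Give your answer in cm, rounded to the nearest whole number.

47 cm

With a 0.00002° grid the true value lies within half a step, ±0.00002°/2 = ±1e-05°, of the stored one.
Parallels shrink by cos φ, so at 64.912° a degree of longitude is 111000 × 0.4240 ≈ 47065.1 m.
East–west error: 1e-05° × 47065.1 m/° ≈ 0.470651 m.
That is 0.470651 m = 47.065 cm.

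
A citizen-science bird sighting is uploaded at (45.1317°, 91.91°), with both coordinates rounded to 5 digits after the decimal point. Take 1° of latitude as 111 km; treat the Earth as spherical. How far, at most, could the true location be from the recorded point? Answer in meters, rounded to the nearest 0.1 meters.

Rounding to 5 decimal places leaves each coordinate within ±5e-06° of the true value.
Latitude error → 5e-06 × 111000 = 0.555 m along the meridian.
E–W at 45.1317°: 5e-06° × 111000 × cos 45.1317° = 5e-06 × 111000 × 0.7055 ≈ 0.391541 m.
Combining orthogonally: (0.555² + 0.391541²)^½ ≈ 0.679212 m.

0.7 meters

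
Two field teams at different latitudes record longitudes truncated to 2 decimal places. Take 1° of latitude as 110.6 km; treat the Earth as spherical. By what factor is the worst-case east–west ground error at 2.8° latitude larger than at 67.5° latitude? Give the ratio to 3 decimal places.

2.610

Truncating at 2 decimal places can drop up to a full unit in the last place, so the longitude may be off by as much as 0.01°.
Error at 2.8° = 0.01° × 110600 × cos 2.8° ≈ 1106 × 0.9988 = 1104.7 m.
At 67.5°: 0.01° × 110600 × cos 67.5° = 0.01 × 110600 × 0.3827 ≈ 423.25 m.
Ratio: 1104.7 / 423.25 = cos 2.8° / cos 67.5° ≈ 2.6100.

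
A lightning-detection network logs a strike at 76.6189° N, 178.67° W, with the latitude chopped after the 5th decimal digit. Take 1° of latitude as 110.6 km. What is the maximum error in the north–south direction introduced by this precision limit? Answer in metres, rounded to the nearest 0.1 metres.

1.1 metres

Truncating at 5 decimal places can drop up to a full unit in the last place, so the latitude may be off by as much as 1e-05°.
Along the meridian that is 1e-05° × 110600 m/° = 1.106 m.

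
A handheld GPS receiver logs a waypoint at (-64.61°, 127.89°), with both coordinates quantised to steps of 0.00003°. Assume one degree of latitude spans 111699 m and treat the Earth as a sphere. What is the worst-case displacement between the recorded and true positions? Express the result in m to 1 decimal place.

With a 0.00003° grid the true value lies within half a step, ±0.00003°/2 = ±1.5e-05°, of the stored one.
North–south component: 1.5e-05° × 111699 = 1.67549 m.
East–west component at 64.61°: 1.5e-05° × 111699 × cos 64.61° ≈ 1.5e-05 × 47894 ≈ 0.71841 m.
Combining orthogonally: (1.67549² + 0.71841²)^½ ≈ 1.82301 m.

1.8 m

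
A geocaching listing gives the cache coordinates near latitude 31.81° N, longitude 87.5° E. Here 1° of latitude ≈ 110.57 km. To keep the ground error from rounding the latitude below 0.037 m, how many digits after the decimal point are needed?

One degree of latitude covers 110570 m.
With N decimal places the half-ulp bound is 0.5·10⁻ᴺ°, or 0.5·10⁻ᴺ × 110570 m on the ground.
Need 0.5 × 110570 × 10⁻ᴺ ≤ 0.037 → 10⁻ᴺ ≤ 6.693e-07, so N ≥ 6.17.
So 7 decimal places suffice (0.00553 m); 6 would allow up to 0.0553 m.

7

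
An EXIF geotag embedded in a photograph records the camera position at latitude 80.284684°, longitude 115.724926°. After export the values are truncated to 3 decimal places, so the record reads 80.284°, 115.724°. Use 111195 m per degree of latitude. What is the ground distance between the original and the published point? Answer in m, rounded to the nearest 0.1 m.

78.0 m

Δlat = 80.284684 − 80.284 = +0.000684°; Δlon = 115.724926 − 115.724 = +0.000926°.
N–S: 0.000684° × 111195 m/° = 76.0574 m.
E–W at 80.284°: 0.000926° × 111195 × cos 80.284° = 0.000926 × 111195 × 0.1688 ≈ 17.3771 m.
Hypotenuse of the two orthogonal shifts: √(76.0574² + 17.3771²) = 78.0172 m.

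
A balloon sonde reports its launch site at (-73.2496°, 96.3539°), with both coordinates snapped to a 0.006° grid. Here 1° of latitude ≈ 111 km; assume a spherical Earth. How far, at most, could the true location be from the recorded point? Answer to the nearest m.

With a 0.006° grid the true value lies within half a step, ±0.006°/2 = ±0.003°, of the stored one.
Latitude error → 0.003 × 111000 = 333 m along the meridian.
East–west component at 73.2496°: 0.003° × 111000 × cos 73.2496° ≈ 0.003 × 31990.5 ≈ 95.9716 m.
Worst case both components are at the extreme and orthogonal: √(333² + 95.9716²) ≈ 346.554 m.

347 m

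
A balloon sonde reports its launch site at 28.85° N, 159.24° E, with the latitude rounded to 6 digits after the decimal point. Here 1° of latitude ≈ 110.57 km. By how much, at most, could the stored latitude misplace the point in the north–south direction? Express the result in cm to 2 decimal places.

5.53 cm

Rounding to 6 decimal places leaves the latitude within ±5e-07° of the true value.
North–south distance: 5e-07° × 110570 m/° = 0.055285 m.
That is 0.055285 m = 5.5285 cm.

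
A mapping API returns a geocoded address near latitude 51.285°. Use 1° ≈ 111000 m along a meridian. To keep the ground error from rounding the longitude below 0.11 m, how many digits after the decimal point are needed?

6 decimal places

At 51.285° one degree of longitude covers 111000 × cos 51.285° ≈ 111000 × 0.6254 ≈ 69424.6 m.
Rounding to N decimal places gives at most 0.5 × 10⁻ᴺ degrees of error, i.e. 0.5 × 10⁻ᴺ × 69424.6 m.
Need 0.5 × 69424.6 × 10⁻ᴺ ≤ 0.11 → 10⁻ᴺ ≤ 3.169e-06, so N ≥ 5.50.
So 6 decimal places suffice (0.0347 m); 5 would allow up to 0.347 m.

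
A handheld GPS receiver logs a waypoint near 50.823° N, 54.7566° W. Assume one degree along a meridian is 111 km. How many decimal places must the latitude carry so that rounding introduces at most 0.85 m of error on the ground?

5 decimal places

One degree of latitude covers 111000 m.
N decimal places → at most half a unit in the last place, 0.5 × 10⁻ᴺ° = 111000/2 × 10⁻ᴺ m.
Setting 55500 × 10⁻ᴺ ≤ 0.85 gives 10ᴺ ≥ 6.529e+04, i.e. N ≥ 4.81.
N = 4 would give 5.55 m (too coarse); N = 5 gives 0.555 m ≤ 0.85 m.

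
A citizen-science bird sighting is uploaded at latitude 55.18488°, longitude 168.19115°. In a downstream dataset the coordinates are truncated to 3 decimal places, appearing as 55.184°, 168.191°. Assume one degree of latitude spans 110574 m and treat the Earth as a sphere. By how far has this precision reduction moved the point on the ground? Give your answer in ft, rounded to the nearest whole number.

321 ft

Δlat = 55.18488 − 55.184 = +0.00088°; Δlon = 168.19115 − 168.191 = +0.00015°.
North–south shift: 0.00088 × 110574 = 97.3051 m.
East–west at this latitude: 0.00015° × 110574 × cos 55.184° ≈ 0.00015 × 63131.4 = 9.46972 m.
Combined displacement = (97.3051² + 9.46972²)^½ ≈ 97.7648 m.
In feet: 97.7648 m ÷ 0.3048 ≈ 320.75 ft.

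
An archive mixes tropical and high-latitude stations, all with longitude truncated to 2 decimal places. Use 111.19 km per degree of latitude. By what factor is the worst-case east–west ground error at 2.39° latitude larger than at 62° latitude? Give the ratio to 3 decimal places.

2.128

Truncating at 2 decimal places can drop up to a full unit in the last place, so the longitude may be off by as much as 0.01°.
At 2.39°: 0.01° × 111190 × cos 2.39° = 0.01 × 111190 × 0.9991 ≈ 1110.9 m.
At 62°: 0.01° × 111190 × cos 62° = 0.01 × 111190 × 0.4695 ≈ 522.01 m.
The ratio reduces to cos 2.39° / cos 62° = 0.9991/0.4695 ≈ 2.1282.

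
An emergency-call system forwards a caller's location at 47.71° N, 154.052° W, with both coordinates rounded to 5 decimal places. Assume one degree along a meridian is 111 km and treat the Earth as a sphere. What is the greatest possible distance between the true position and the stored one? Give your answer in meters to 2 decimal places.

0.67 meters

Rounding to 5 decimal places leaves each coordinate within ±5e-06° of the true value.
N–S: 5e-06° × 111000 m/° = 0.555 m.
E–W at 47.71°: 5e-06° × 111000 × cos 47.71° = 5e-06 × 111000 × 0.6729 ≈ 0.37345 m.
Worst case both components are at the extreme and orthogonal: √(0.555² + 0.37345²) ≈ 0.668947 m.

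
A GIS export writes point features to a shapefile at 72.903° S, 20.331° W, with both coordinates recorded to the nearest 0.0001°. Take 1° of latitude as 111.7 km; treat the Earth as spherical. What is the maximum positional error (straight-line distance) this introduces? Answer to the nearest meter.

6 meters

Rounding to 4 decimal places leaves each coordinate within ±5e-05° of the true value.
N–S: 5e-05° × 111700 m/° = 5.585 m.
East–west component at 72.903°: 5e-05° × 111700 × cos 72.903° ≈ 5e-05 × 32838.7 ≈ 1.64194 m.
Combining orthogonally: (5.585² + 1.64194²)^½ ≈ 5.82136 m.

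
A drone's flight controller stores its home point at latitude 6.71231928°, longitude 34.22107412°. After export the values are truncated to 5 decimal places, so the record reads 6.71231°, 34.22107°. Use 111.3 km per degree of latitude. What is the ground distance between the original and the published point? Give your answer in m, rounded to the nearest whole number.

Δlat = 6.71231928 − 6.71231 = +0.00000928°; Δlon = 34.22107412 − 34.22107 = +0.00000412°.
North–south shift: 0.00000928 × 111300 = 1.03286 m.
East–west at this latitude: 0.00000412° × 111300 × cos 6.71231° ≈ 0.00000412 × 110537 = 0.455413 m.
Combined displacement = (1.03286² + 0.455413²)^½ ≈ 1.12881 m.

1 m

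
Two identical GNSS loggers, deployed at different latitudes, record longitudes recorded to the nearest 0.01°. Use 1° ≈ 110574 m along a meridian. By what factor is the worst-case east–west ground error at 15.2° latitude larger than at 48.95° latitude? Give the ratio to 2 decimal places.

1.47

Rounding to 2 decimal places leaves the longitude within ±0.005° of the true value.
Error at 15.2° = 0.005° × 110574 × cos 15.2° ≈ 552.87 × 0.9650 = 533.53 m.
Error at 48.95° = 0.005° × 110574 × cos 48.95° ≈ 552.87 × 0.6567 = 363.08 m.
The ratio reduces to cos 15.2° / cos 48.95° = 0.9650/0.6567 ≈ 1.4695.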